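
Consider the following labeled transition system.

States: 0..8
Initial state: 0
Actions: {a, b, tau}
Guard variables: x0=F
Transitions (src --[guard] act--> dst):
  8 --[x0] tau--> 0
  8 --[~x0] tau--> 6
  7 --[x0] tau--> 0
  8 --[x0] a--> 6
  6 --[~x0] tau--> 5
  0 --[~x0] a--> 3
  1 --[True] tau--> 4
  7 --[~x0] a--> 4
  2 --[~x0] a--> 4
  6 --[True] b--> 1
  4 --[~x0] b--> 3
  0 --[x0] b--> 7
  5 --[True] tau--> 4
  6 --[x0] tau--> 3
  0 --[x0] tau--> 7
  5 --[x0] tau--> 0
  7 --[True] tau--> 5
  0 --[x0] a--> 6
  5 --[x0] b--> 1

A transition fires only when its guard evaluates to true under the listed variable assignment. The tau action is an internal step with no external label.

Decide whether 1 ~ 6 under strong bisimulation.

Compute ~ classes (split until stable):
  π0 = {{0,1,2,3,4,5,6,7,8}}
  π1 = {{0,2},{1,5,8},{3},{4},{6},{7}}
  π2 = {{0},{1,5},{2},{3},{4},{6},{7},{8}}
stable after 3 split(s): 8 block(s)
[1]={1,5}  [6]={6}

Answer: NOT BISIMILAR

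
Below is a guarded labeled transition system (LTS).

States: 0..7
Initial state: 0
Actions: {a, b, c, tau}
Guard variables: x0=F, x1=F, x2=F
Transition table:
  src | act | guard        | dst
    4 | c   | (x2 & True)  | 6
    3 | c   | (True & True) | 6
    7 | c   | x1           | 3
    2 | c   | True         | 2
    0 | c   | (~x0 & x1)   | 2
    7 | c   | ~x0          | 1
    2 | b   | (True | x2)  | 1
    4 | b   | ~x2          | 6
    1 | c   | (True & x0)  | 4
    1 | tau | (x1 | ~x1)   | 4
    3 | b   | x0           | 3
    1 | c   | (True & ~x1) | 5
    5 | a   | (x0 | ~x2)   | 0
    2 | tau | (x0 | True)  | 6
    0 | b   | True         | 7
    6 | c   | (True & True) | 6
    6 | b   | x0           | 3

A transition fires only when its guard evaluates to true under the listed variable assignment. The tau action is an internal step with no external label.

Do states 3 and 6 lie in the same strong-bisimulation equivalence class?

Answer: BISIMILAR

Working:
Refine partition for ~:
  round 0: {{0,1,2,3,4,5,6,7}}
  round 1: {{0,4},{1},{2},{3,6,7},{5}}
  round 2: {{0,4},{1},{2},{3,6},{5},{7}}
  round 3: {{0},{1},{2},{3,6},{4},{5},{7}}
7 equivalence class(es) (converged in 4)
class of 3: {3,6}; class of 6: {3,6}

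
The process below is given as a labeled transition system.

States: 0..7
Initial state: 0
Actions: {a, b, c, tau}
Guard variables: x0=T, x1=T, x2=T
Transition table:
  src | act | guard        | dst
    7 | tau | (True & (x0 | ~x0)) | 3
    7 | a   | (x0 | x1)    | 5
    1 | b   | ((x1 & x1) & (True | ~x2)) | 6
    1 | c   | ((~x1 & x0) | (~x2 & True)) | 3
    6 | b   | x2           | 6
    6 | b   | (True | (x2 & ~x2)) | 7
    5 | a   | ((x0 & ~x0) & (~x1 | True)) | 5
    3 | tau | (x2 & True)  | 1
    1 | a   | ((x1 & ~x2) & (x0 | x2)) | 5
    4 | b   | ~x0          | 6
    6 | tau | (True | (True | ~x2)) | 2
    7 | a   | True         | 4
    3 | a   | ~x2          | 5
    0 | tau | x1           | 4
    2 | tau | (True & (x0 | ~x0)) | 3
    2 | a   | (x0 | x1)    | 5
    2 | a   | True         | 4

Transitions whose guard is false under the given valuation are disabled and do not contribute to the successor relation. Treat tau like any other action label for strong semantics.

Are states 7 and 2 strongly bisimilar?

Bisimulation quotient by refinement:
  P[0] = {{0,1,2,3,4,5,6,7}}
  P[1] = {{0,3},{1},{2,7},{4,5},{6}}
  P[2] = {{0},{1},{2,7},{3},{4,5},{6}}
Fixed point at round 3; 6 class(es).
class of 7: {2,7}; class of 2: {2,7}

Answer: BISIMILAR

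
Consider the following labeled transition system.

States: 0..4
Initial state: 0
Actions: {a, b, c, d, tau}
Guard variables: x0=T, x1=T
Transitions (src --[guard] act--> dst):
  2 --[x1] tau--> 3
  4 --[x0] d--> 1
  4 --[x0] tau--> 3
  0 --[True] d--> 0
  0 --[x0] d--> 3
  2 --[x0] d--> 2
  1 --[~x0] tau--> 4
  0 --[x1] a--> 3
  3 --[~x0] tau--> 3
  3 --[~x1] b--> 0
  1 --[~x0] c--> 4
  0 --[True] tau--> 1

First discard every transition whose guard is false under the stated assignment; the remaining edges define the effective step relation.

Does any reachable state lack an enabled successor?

Answer: DEADLOCK at state 1

Working:
R = {0,1,3}
  0: a→3  d→0  d→3  tau→1  [4 exit(s)]
  1: ∅  [no exit]
  3: ∅  [no exit]
trace reaching 1: tau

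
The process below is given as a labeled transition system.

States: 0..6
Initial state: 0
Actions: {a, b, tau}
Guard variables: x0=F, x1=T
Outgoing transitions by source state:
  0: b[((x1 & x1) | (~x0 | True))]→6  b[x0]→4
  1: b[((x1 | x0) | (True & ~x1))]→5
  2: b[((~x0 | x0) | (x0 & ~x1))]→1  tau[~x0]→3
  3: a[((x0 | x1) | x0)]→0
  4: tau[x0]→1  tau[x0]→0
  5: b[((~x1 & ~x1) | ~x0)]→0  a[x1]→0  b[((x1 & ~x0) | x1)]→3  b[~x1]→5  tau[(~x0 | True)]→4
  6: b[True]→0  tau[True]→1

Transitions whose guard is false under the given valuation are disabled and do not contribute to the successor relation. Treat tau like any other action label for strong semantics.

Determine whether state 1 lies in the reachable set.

11 transition(s) survive guard evaluation.
Layer 0: {0}
Layer 1: {6}  now seen {0,6}
Layer 2: {1}  now seen {0,1,6}
Layer 3: {5}  now seen {0,1,5,6}
Layer 4: {3,4}  now seen {0,1,3,4,5,6}
Reachable = {0,1,3,4,5,6}
Path to 1: b·tau

Answer: REACHABLE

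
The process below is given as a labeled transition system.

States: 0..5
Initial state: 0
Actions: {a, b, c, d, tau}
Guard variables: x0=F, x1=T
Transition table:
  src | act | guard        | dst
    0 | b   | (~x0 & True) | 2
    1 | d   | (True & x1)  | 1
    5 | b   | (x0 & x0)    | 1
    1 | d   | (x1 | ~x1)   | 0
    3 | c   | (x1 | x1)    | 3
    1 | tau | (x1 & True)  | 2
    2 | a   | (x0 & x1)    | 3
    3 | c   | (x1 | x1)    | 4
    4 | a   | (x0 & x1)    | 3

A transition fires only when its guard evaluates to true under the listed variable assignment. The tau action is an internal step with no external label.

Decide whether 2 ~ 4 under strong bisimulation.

Refine partition for ~:
  round 0: {{0,1,2,3,4,5}}
  round 1: {{0},{1},{2,4,5},{3}}
4 equivalence class(es) (converged in 2)
2∈{2,4,5}, 4∈{2,4,5}

Answer: BISIMILAR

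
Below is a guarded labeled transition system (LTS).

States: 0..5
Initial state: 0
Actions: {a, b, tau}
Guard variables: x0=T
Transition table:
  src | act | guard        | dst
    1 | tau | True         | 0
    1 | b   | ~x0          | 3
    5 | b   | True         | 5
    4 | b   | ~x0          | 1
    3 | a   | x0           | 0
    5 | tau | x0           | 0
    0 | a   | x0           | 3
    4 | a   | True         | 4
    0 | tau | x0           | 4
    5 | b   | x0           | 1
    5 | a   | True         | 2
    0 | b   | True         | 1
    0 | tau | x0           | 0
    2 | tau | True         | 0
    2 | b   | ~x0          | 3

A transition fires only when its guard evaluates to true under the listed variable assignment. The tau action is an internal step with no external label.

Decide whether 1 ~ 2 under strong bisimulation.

Refine partition for ~:
  π0 = {{0,1,2,3,4,5}}
  π1 = {{0,5},{1,2},{3,4}}
  π2 = {{0},{1,2},{3},{4},{5}}
stable after 3 split(s): 5 block(s)
class of 1: {1,2}; class of 2: {1,2}

Answer: BISIMILAR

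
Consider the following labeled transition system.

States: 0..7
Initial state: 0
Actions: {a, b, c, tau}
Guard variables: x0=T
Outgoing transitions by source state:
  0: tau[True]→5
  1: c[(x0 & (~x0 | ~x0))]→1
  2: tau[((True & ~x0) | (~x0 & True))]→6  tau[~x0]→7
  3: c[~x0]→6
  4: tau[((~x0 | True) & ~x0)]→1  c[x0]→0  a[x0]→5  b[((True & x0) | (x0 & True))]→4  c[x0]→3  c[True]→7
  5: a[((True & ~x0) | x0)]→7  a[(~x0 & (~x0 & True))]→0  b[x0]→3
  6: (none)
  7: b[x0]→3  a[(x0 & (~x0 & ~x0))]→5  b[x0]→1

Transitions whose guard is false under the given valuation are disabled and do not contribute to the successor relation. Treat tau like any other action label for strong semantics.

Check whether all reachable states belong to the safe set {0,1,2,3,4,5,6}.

Answer: INVARIANT VIOLATED at state 7

Analysis:
Allowed set {0,1,2,3,4,5,6}
Reachable = {0,1,3,5,7}
  0: ✓
  1: ✓
  3: ✓
  5: ✓
  7: outside
reach 7 via tau·a — violates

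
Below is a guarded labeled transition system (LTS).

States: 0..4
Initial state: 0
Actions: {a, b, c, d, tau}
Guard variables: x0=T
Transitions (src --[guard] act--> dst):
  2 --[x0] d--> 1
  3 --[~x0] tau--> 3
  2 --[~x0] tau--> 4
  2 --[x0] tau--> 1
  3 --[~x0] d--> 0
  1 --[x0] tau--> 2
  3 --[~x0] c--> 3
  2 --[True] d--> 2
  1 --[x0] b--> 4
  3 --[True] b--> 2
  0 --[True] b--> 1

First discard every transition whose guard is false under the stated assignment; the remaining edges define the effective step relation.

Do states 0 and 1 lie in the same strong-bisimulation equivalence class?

Answer: NOT BISIMILAR

Analysis:
Refine partition for ~:
  round 0: {{0,1,2,3,4}}
  round 1: {{0,3},{1},{2},{4}}
  round 2: {{0},{1},{2},{3},{4}}
5 equivalence class(es) (converged in 3)
0∈{0}, 1∈{1}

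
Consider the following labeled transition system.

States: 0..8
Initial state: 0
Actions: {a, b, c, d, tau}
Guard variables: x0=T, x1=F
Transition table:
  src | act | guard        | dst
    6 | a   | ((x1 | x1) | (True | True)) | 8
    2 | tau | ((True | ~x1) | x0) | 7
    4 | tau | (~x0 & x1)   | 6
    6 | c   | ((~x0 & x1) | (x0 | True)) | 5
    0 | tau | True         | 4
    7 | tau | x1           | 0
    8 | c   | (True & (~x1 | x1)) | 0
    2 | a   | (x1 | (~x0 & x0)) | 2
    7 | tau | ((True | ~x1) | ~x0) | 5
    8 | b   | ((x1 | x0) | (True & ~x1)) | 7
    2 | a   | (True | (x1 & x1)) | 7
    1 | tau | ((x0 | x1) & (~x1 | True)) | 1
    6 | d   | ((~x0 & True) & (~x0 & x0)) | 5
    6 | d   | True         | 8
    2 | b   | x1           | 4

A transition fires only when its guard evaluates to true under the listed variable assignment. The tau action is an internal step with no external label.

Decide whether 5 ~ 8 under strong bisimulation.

Answer: NOT BISIMILAR

Trace:
Bisimulation quotient by refinement:
  P[0] = {{0,1,2,3,4,5,6,7,8}}
  P[1] = {{0,1,7},{2},{3,4,5},{6},{8}}
  P[2] = {{0,7},{1},{2},{3,4,5},{6},{8}}
6 equivalence class(es) (converged in 3)
class of 5: {3,4,5}; class of 8: {8}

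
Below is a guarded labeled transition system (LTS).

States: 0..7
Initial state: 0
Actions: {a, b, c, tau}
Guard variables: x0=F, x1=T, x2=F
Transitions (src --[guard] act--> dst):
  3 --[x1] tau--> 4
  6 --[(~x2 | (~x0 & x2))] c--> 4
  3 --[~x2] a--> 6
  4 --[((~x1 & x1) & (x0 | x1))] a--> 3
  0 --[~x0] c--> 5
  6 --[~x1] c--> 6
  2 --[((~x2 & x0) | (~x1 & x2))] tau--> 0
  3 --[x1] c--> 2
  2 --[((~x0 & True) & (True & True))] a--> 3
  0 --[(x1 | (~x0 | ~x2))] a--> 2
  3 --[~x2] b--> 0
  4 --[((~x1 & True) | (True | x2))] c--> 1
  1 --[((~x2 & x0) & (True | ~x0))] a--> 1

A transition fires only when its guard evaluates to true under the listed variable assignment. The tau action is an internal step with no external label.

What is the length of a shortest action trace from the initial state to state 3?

Breadth-first toward 3:
  depth 0: {0}
  depth 1: {2,5}
  depth 2: {3}
first hit 3 at d=2 via a·a

Answer: 2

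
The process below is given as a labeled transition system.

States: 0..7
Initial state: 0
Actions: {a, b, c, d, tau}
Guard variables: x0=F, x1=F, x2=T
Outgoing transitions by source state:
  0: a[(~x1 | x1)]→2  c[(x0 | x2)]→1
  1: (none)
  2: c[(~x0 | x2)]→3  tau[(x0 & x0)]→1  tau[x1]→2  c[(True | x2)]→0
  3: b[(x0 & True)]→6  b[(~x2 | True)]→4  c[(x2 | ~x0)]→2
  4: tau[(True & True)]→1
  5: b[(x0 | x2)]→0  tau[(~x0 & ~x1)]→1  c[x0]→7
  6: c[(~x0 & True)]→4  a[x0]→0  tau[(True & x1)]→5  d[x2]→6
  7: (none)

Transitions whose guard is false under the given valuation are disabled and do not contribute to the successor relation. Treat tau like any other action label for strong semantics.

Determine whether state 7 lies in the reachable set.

11 transition(s) survive guard evaluation.
Layer 0: {0}
Layer 1: {1,2}  total {0,1,2}
Layer 2: {3}  total {0,1,2,3}
Layer 3: {4}  total {0,1,2,3,4}
Reach set: {0,1,2,3,4}

Answer: UNREACHABLE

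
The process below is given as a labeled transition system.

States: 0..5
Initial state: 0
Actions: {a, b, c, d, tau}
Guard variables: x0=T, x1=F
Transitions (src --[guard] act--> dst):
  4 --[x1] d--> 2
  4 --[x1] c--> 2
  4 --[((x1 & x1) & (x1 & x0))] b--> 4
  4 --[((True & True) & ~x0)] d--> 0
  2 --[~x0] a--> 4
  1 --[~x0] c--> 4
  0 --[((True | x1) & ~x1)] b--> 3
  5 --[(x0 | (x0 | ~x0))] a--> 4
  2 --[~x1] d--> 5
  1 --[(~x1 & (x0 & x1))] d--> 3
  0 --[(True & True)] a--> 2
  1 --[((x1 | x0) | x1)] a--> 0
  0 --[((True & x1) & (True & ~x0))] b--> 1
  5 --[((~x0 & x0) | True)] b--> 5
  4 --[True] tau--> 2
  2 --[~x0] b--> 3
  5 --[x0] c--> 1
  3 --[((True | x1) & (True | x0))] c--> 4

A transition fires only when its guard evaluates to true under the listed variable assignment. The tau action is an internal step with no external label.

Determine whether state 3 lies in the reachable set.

Answer: REACHABLE

Trace:
Guard filter leaves 9 enabled edge(s).
Layer 0: {0}
Layer 1: {2,3}  cumulative {0,2,3}
Layer 2: {4,5}  cumulative {0,2,3,4,5}
Layer 3: {1}  cumulative {0,1,2,3,4,5}
R = {0,1,2,3,4,5}
trace reaching 3: b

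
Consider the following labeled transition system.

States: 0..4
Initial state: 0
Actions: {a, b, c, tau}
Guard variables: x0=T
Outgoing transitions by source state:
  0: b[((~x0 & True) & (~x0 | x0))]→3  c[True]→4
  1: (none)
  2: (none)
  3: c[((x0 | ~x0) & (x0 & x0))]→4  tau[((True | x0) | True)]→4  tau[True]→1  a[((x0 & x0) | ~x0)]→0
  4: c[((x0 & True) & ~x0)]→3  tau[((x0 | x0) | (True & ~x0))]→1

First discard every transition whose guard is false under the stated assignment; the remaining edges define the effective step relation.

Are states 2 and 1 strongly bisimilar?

Answer: BISIMILAR

Working:
Bisimulation quotient by refinement:
  P[0] = {{0,1,2,3,4}}
  P[1] = {{0},{1,2},{3},{4}}
4 equivalence class(es) (converged in 2)
[2]={1,2}  [1]={1,2}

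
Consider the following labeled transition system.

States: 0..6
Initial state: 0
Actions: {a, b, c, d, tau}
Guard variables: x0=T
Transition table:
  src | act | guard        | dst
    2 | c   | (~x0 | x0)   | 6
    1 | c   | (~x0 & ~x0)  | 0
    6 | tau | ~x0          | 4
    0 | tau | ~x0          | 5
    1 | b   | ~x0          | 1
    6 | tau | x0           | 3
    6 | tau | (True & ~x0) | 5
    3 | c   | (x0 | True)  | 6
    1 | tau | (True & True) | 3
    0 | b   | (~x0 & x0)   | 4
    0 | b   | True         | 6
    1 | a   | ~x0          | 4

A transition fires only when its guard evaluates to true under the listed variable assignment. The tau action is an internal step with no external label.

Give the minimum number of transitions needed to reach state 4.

Breadth-first toward 4:
  depth 0: {0}
  depth 1: {6}
  depth 2: {3}
4 never appears.

Answer: UNREACHABLE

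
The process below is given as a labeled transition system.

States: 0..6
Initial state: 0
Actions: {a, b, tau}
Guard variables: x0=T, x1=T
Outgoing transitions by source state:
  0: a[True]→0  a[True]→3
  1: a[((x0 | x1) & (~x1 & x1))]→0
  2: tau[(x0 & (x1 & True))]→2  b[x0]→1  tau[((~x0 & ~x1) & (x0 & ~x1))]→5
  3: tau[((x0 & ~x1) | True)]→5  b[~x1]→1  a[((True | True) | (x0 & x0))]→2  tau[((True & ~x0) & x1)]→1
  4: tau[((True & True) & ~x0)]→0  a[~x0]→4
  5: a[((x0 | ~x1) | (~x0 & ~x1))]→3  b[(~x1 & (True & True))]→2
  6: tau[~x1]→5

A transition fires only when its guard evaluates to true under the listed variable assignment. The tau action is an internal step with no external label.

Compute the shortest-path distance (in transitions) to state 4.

Answer: UNREACHABLE

Working:
BFS to 4:
  L0 = {0}
  L1 = {3}
  L2 = {2,5}
  L3 = {1}
4 never appears.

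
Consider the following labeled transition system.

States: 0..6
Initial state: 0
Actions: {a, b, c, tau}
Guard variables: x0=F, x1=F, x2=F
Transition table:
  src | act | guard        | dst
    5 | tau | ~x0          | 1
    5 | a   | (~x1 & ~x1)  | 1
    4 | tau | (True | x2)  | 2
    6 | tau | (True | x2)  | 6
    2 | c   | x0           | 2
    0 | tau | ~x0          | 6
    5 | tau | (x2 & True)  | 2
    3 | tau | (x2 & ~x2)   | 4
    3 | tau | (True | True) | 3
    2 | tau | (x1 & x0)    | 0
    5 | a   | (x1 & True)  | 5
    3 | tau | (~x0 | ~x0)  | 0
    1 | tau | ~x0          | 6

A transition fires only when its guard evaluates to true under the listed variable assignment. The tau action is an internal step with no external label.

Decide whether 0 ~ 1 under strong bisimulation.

Refine partition for ~:
  P[0] = {{0,1,2,3,4,5,6}}
  P[1] = {{0,1,3,4,6},{2},{5}}
  P[2] = {{0,1,3,6},{2},{4},{5}}
4 equivalence class(es) (converged in 3)
0∈{0,1,3,6}, 1∈{0,1,3,6}

Answer: BISIMILAR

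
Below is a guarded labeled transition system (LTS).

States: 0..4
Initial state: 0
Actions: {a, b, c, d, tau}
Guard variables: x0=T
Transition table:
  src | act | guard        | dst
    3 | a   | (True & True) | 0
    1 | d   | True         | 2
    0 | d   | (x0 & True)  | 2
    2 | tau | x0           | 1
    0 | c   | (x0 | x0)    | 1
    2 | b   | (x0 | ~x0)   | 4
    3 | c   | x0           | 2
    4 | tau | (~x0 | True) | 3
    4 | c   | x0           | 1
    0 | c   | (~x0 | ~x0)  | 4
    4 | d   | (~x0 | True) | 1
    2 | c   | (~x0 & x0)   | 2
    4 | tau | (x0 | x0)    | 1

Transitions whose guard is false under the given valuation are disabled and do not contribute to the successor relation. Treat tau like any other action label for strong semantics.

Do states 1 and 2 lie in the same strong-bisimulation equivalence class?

Answer: NOT BISIMILAR

Working:
Refine partition for ~:
  π0 = {{0,1,2,3,4}}
  π1 = {{0},{1},{2},{3},{4}}
Fixed point at round 2; 5 class(es).
1∈{1}, 2∈{2}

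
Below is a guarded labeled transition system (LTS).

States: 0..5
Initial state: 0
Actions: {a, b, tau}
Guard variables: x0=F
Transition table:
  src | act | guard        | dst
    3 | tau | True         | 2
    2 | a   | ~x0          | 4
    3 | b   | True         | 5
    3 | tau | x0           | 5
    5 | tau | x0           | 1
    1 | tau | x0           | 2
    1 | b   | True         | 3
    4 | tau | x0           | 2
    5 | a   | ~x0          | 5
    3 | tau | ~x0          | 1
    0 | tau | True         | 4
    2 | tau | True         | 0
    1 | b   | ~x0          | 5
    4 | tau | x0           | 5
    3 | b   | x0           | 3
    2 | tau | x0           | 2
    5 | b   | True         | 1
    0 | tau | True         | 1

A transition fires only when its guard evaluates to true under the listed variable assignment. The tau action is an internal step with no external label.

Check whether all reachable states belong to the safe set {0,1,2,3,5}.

Answer: INVARIANT VIOLATED at state 4

Working:
Allowed set {0,1,2,3,5}
Reachable = {0,1,2,3,4,5}
  0: ok
  1: ok
  2: ok
  3: ok
  4: VIOLATES
  5: ok
counterexample path to 4: tau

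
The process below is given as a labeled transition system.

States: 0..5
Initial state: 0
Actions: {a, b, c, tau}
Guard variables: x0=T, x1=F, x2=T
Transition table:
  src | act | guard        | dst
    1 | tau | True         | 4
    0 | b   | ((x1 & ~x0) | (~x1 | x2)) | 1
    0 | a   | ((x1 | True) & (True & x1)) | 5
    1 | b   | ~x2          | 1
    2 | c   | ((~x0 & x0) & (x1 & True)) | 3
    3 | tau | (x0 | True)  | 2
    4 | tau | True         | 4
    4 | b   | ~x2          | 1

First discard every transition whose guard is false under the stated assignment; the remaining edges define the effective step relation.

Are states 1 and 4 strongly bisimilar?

Answer: BISIMILAR

Trace:
Bisimulation quotient by refinement:
  π0 = {{0,1,2,3,4,5}}
  π1 = {{0},{1,3,4},{2,5}}
  π2 = {{0},{1,4},{2,5},{3}}
stable after 3 split(s): 4 block(s)
1∈{1,4}, 4∈{1,4}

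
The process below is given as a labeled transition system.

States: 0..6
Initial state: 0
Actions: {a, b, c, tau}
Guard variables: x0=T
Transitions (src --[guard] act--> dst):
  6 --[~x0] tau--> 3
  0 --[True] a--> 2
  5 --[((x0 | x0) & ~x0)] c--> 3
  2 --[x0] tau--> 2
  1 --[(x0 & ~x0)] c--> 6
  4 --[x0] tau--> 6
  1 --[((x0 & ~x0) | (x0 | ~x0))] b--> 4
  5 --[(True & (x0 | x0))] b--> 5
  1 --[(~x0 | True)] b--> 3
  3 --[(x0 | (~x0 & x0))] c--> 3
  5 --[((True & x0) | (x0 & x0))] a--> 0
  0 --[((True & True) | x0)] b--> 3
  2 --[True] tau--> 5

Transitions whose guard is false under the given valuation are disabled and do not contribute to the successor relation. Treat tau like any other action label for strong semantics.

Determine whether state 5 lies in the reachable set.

Guard filter leaves 10 enabled edge(s).
depth 0: {0}
depth 1: {2,3}  cumulative {0,2,3}
depth 2: {5}  cumulative {0,2,3,5}
Reach set: {0,2,3,5}
witness 5: a·tau

Answer: REACHABLE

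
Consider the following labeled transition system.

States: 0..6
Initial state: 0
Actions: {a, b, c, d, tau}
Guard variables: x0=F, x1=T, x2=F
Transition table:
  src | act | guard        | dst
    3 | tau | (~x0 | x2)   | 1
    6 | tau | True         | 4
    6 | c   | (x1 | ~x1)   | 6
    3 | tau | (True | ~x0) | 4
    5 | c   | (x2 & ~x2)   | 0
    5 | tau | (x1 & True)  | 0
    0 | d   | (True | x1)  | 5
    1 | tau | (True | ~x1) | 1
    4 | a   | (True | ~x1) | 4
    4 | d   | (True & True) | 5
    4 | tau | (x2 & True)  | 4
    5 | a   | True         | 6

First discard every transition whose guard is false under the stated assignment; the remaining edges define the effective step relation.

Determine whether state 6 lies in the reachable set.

Answer: REACHABLE

Working:
Guard filter leaves 10 enabled edge(s).
L0 = {0}
L1 = {5}  cumulative {0,5}
L2 = {6}  cumulative {0,5,6}
L3 = {4}  cumulative {0,4,5,6}
R = {0,4,5,6}
Path to 6: d·a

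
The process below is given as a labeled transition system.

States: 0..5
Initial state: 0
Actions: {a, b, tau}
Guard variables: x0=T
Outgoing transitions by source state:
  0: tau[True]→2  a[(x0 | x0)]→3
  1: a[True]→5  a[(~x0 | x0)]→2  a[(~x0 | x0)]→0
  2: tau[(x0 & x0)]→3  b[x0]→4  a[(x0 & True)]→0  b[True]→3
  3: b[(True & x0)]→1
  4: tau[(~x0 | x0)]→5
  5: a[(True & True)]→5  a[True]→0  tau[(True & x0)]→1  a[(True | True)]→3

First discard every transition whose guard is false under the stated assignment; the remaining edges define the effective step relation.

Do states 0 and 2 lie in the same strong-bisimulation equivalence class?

Bisimulation quotient by refinement:
  P[0] = {{0,1,2,3,4,5}}
  P[1] = {{0,5},{1},{2},{3},{4}}
  P[2] = {{0},{1},{2},{3},{4},{5}}
stable after 3 split(s): 6 block(s)
0∈{0}, 2∈{2}

Answer: NOT BISIMILAR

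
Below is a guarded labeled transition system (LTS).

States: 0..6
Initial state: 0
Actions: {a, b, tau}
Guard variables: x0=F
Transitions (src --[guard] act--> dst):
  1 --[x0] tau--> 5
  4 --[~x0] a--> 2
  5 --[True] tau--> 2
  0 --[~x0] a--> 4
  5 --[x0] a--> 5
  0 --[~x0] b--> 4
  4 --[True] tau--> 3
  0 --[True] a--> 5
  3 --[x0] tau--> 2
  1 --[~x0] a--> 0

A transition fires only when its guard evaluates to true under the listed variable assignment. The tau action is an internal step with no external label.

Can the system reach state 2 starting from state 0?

7 transition(s) survive guard evaluation.
depth 0: {0}
depth 1: {4,5}  total {0,4,5}
depth 2: {2,3}  total {0,2,3,4,5}
R = {0,2,3,4,5}
Path to 2: a·a

Answer: REACHABLE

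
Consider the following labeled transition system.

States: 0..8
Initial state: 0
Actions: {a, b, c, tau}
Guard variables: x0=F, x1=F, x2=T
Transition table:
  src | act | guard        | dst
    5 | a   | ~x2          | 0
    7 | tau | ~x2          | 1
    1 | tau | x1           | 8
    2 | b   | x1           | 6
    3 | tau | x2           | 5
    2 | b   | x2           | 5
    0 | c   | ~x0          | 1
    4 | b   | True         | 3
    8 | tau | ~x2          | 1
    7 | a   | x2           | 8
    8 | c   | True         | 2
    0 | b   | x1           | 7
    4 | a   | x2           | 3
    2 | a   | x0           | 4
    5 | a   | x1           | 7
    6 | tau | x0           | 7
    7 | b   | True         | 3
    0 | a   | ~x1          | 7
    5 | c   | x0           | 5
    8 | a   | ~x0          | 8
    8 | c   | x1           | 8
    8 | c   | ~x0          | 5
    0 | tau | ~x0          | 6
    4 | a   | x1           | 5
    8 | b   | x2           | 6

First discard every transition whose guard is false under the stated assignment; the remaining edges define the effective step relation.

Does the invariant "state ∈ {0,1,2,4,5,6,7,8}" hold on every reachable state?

Answer: INVARIANT VIOLATED at state 3

Working:
Inv-set: {0,1,2,4,5,6,7,8}
R = {0,1,2,3,5,6,7,8}
  0: ok
  1: ok
  2: ok
  3: ✗ unsafe
  5: ok
  6: ok
  7: ok
  8: ok
reach 3 via a·b — violates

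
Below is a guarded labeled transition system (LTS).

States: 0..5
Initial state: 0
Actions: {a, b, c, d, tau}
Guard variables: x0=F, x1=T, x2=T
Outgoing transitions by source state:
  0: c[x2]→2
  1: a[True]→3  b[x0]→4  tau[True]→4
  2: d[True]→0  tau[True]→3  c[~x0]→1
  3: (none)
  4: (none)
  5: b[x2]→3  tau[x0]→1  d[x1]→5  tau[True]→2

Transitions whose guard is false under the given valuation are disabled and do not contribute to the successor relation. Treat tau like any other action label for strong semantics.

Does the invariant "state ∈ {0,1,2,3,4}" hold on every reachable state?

Answer: INVARIANT HOLDS

Trace:
Allowed set {0,1,2,3,4}
Reach set: {0,1,2,3,4}
  0: ok
  1: ok
  2: ok
  3: ok
  4: ok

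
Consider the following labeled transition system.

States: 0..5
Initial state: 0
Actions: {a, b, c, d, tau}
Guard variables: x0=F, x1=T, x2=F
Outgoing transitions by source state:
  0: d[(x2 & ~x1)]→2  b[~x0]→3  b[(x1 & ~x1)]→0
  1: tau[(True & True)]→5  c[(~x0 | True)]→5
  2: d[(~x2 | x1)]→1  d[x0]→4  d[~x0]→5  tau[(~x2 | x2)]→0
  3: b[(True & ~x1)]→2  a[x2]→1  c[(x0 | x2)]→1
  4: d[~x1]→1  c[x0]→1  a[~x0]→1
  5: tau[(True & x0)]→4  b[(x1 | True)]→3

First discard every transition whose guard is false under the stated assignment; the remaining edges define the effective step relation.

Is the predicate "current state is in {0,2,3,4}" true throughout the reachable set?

Answer: INVARIANT HOLDS

Analysis:
Allowed set {0,2,3,4}
Reach set: {0,3}
  0: safe
  3: safe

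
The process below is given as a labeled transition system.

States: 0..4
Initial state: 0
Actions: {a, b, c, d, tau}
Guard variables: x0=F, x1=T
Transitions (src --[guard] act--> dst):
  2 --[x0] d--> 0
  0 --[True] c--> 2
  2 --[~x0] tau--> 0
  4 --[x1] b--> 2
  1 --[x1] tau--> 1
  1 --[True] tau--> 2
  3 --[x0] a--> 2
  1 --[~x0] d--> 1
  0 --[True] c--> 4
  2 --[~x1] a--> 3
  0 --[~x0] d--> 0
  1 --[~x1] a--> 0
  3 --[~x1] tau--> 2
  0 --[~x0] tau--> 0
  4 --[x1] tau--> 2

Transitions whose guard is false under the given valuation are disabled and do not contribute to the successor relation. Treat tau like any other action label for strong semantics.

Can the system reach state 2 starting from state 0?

10 transition(s) survive guard evaluation.
depth 0: {0}
depth 1: {2,4}  total {0,2,4}
Reachable = {0,2,4}
trace reaching 2: c

Answer: REACHABLE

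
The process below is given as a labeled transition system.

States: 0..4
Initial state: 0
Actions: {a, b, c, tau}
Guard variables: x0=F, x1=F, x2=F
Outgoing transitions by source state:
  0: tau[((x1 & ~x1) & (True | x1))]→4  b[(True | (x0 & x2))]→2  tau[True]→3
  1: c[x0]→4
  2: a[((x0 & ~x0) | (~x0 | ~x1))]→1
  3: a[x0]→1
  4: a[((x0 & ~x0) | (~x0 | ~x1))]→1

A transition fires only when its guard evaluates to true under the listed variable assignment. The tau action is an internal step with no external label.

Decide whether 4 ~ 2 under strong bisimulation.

Bisimulation quotient by refinement:
  round 0: {{0,1,2,3,4}}
  round 1: {{0},{1,3},{2,4}}
stable after 2 split(s): 3 block(s)
class of 4: {2,4}; class of 2: {2,4}

Answer: BISIMILAR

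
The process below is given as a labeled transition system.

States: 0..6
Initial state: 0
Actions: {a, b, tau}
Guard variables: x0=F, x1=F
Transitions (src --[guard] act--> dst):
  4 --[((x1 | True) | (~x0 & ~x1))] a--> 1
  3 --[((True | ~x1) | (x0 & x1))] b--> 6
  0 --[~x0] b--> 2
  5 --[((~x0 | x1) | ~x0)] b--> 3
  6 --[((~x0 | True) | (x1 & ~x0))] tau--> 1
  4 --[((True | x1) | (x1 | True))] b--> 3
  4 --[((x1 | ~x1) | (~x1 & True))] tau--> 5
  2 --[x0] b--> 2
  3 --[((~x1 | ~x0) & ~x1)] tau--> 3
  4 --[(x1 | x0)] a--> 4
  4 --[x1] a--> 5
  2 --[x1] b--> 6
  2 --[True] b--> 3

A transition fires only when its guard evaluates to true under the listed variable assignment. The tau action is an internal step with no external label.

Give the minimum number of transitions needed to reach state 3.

Answer: 2

Trace:
BFS to 3:
  depth 0: {0}
  depth 1: {2}
  depth 2: {3}
depth(3)=2, e.g. b·b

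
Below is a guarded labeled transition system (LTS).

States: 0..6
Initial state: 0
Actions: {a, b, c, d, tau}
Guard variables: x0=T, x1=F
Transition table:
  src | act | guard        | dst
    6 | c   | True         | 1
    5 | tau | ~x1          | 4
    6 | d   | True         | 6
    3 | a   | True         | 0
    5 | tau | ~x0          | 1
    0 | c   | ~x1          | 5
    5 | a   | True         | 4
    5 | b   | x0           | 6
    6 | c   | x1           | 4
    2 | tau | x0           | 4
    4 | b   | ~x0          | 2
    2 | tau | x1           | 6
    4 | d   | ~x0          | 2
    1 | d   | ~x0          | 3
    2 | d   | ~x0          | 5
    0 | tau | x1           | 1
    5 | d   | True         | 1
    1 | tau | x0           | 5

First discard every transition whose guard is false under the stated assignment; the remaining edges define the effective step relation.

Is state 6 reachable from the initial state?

Guard filter leaves 10 enabled edge(s).
Layer 0: {0}
Layer 1: {5}  total {0,5}
Layer 2: {1,4,6}  total {0,1,4,5,6}
R = {0,1,4,5,6}
Path to 6: c·b

Answer: REACHABLE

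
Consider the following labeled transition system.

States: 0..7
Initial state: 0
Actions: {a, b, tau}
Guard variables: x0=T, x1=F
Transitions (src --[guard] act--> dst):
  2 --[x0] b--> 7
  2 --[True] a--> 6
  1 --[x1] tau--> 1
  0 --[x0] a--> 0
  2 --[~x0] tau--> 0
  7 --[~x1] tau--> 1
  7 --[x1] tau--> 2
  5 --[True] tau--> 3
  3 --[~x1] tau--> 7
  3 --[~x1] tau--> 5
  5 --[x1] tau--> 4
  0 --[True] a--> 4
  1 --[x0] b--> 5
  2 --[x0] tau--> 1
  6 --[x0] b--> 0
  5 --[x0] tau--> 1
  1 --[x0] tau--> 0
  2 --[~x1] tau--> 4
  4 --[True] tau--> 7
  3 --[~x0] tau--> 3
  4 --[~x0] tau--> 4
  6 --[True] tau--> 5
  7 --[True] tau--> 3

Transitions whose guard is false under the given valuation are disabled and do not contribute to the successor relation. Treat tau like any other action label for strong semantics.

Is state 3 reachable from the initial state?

17 transition(s) survive guard evaluation.
Layer 0: {0}
Layer 1: {4}  total {0,4}
Layer 2: {7}  total {0,4,7}
Layer 3: {1,3}  total {0,1,3,4,7}
Layer 4: {5}  total {0,1,3,4,5,7}
Reachable = {0,1,3,4,5,7}
witness 3: a·tau·tau

Answer: REACHABLE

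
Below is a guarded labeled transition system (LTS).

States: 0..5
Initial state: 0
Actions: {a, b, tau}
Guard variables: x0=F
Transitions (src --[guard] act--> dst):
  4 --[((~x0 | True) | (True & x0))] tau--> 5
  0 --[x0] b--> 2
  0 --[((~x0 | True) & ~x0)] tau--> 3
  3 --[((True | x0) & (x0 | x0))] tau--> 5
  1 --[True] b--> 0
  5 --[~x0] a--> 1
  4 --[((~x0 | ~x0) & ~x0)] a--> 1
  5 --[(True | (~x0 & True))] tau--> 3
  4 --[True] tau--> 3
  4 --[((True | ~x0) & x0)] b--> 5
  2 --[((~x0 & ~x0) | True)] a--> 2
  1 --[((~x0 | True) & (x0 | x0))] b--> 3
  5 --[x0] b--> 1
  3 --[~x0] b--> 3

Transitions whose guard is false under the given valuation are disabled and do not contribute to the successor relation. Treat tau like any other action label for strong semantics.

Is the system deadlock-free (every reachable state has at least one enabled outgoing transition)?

Answer: DEADLOCK-FREE

Trace:
Reach set: {0,3}
  0: tau→3  [deg 1]
  3: b→3  [deg 1]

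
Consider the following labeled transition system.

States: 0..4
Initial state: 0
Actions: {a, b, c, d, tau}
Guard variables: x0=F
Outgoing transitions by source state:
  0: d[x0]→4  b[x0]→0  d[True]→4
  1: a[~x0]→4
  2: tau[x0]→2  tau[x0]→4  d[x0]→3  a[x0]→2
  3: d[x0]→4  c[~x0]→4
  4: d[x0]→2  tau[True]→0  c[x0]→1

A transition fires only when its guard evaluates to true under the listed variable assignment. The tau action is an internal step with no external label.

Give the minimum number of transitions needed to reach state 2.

Answer: UNREACHABLE

Working:
BFS to 2:
  Layer 0: {0}
  Layer 1: {4}
2 never appears.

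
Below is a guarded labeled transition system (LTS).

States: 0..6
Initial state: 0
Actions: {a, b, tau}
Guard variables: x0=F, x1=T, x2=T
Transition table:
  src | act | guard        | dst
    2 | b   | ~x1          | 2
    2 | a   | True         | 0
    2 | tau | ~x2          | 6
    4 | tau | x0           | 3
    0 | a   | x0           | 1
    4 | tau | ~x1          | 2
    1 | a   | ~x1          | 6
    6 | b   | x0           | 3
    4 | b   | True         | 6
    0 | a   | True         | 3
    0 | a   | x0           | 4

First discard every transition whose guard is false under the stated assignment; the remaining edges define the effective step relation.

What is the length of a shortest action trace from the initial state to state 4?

BFS to 4:
  depth 0: {0}
  depth 1: {3}
4 never appears.

Answer: UNREACHABLE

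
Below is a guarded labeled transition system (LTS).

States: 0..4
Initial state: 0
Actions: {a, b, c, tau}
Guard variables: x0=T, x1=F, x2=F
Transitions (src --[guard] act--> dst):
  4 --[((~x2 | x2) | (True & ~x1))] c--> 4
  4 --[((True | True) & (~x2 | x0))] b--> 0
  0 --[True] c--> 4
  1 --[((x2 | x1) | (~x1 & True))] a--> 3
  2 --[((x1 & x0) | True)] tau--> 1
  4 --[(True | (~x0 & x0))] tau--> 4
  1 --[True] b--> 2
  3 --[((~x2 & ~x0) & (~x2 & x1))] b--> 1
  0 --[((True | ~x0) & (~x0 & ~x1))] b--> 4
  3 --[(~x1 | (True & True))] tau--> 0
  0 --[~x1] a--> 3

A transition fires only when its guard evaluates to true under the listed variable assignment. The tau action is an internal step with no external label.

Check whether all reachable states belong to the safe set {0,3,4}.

Answer: INVARIANT HOLDS

Analysis:
Inv-set: {0,3,4}
Reachable = {0,3,4}
  0: ok
  3: ok
  4: ok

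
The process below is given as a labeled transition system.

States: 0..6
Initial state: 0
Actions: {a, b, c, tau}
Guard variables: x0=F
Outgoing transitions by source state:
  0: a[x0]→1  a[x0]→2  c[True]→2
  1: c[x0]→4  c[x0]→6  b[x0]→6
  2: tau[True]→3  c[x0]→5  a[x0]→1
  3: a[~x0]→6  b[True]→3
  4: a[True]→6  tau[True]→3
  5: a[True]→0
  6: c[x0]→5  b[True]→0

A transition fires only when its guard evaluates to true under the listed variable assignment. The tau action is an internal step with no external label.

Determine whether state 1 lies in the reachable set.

Answer: UNREACHABLE

Analysis:
Guard filter leaves 8 enabled edge(s).
depth 0: {0}
depth 1: {2}  now seen {0,2}
depth 2: {3}  now seen {0,2,3}
depth 3: {6}  now seen {0,2,3,6}
Reach set: {0,2,3,6}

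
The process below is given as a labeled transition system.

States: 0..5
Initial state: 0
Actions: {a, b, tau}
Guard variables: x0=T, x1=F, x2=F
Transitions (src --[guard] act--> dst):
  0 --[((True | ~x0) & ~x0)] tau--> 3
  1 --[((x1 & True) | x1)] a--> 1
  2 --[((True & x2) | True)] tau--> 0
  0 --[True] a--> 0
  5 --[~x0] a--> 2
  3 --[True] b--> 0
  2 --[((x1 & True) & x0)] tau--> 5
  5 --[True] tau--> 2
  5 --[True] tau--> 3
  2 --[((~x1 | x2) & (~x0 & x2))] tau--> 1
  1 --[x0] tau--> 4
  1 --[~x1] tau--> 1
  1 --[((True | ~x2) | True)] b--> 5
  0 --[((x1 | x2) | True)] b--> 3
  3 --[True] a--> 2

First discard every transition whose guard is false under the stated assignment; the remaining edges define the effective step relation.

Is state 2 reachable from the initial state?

After dropping false guards: 10 live edges.
L0 = {0}
L1 = {3}  total {0,3}
L2 = {2}  total {0,2,3}
Reach set: {0,2,3}
Path to 2: b·a

Answer: REACHABLE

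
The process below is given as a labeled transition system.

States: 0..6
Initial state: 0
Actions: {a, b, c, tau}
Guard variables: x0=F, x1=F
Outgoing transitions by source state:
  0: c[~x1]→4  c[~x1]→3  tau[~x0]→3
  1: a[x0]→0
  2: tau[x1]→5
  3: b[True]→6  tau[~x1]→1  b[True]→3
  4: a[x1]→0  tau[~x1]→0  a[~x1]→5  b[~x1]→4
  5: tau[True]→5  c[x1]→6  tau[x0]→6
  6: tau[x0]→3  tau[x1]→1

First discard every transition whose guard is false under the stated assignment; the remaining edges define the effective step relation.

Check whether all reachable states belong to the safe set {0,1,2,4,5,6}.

Safe = {0,1,2,4,5,6}
Reach set: {0,1,3,4,5,6}
  0: safe
  1: safe
  3: VIOLATES
  4: safe
  5: safe
  6: safe
witness against invariant: c → 3

Answer: INVARIANT VIOLATED at state 3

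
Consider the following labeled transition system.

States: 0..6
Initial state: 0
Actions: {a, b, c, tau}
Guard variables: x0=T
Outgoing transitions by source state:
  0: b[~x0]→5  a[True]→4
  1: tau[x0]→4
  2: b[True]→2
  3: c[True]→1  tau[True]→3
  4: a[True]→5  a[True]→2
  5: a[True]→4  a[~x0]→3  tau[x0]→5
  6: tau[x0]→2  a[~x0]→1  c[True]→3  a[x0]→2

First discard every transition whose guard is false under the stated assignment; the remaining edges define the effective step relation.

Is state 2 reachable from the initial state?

Answer: REACHABLE

Working:
12 transition(s) survive guard evaluation.
depth 0: {0}
depth 1: {4}  total {0,4}
depth 2: {2,5}  total {0,2,4,5}
Reach set: {0,2,4,5}
witness 2: a·a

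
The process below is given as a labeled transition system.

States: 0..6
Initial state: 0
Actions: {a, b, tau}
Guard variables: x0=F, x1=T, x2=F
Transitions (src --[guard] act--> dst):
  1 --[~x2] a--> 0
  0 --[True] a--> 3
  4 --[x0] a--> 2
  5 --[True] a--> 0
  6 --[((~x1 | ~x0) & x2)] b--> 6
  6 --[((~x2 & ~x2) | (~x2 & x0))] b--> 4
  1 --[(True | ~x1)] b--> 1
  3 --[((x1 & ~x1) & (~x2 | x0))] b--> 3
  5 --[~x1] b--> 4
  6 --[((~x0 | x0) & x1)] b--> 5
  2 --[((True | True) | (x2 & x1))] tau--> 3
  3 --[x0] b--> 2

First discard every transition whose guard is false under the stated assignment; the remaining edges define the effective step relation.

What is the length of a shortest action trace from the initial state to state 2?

Layered search for 2:
  depth 0: {0}
  depth 1: {3}
2 never appears.

Answer: UNREACHABLE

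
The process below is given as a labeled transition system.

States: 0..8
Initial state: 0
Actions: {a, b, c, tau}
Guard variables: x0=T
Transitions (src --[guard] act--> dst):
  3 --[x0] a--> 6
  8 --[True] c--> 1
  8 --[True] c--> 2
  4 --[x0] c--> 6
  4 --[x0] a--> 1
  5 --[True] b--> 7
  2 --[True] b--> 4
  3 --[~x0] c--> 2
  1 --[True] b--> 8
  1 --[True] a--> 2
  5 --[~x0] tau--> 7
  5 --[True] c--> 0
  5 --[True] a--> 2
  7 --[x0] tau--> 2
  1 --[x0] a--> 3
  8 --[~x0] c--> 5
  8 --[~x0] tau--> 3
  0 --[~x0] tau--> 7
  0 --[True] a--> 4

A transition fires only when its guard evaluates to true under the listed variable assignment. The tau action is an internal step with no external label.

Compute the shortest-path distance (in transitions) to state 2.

Breadth-first toward 2:
  L0 = {0}
  L1 = {4}
  L2 = {1,6}
  L3 = {2,3,8}
depth(2)=3, e.g. a·a·a

Answer: 3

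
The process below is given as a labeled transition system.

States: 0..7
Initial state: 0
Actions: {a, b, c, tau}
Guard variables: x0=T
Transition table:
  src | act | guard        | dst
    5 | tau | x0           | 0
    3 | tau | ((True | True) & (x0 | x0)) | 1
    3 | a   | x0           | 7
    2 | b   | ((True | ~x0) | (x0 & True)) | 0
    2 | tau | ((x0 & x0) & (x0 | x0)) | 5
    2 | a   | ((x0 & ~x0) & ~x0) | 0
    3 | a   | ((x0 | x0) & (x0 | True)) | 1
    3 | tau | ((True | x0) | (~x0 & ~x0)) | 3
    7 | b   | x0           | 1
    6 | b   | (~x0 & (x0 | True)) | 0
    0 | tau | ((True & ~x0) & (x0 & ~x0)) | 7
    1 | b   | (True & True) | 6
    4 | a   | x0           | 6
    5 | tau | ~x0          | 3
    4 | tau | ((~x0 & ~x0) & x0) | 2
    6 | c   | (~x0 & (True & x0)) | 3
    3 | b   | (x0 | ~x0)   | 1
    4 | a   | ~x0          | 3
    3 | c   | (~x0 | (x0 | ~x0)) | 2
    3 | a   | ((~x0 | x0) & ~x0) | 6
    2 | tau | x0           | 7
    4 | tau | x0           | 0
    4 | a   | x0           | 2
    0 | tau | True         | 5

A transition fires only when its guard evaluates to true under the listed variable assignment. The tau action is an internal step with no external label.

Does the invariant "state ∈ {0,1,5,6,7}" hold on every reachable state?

Inv-set: {0,1,5,6,7}
Reachable = {0,5}
  0: ok
  5: ok

Answer: INVARIANT HOLDS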